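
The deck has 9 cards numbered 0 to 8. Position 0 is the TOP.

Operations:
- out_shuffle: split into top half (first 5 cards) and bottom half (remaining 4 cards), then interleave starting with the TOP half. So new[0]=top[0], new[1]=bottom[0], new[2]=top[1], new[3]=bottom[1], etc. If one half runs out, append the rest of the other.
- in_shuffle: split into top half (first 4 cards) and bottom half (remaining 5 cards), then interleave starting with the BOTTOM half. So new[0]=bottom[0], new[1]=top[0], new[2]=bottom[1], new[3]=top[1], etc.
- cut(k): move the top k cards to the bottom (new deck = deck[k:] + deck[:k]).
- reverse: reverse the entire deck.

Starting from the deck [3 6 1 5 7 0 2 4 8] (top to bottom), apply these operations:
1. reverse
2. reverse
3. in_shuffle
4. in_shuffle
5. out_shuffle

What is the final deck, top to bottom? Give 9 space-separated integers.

After op 1 (reverse): [8 4 2 0 7 5 1 6 3]
After op 2 (reverse): [3 6 1 5 7 0 2 4 8]
After op 3 (in_shuffle): [7 3 0 6 2 1 4 5 8]
After op 4 (in_shuffle): [2 7 1 3 4 0 5 6 8]
After op 5 (out_shuffle): [2 0 7 5 1 6 3 8 4]

Answer: 2 0 7 5 1 6 3 8 4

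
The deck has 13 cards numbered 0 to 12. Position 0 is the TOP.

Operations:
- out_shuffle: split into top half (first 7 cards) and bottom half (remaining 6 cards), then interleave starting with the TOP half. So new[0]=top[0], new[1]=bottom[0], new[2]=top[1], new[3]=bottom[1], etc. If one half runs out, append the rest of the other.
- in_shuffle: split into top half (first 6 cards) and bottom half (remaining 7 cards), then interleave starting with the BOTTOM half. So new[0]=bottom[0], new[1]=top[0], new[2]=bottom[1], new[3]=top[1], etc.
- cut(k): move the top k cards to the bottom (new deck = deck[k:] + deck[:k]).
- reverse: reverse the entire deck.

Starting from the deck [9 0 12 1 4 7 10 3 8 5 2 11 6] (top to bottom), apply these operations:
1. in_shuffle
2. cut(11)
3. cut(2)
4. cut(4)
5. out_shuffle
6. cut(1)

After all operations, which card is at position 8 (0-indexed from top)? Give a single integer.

Answer: 3

Derivation:
After op 1 (in_shuffle): [10 9 3 0 8 12 5 1 2 4 11 7 6]
After op 2 (cut(11)): [7 6 10 9 3 0 8 12 5 1 2 4 11]
After op 3 (cut(2)): [10 9 3 0 8 12 5 1 2 4 11 7 6]
After op 4 (cut(4)): [8 12 5 1 2 4 11 7 6 10 9 3 0]
After op 5 (out_shuffle): [8 7 12 6 5 10 1 9 2 3 4 0 11]
After op 6 (cut(1)): [7 12 6 5 10 1 9 2 3 4 0 11 8]
Position 8: card 3.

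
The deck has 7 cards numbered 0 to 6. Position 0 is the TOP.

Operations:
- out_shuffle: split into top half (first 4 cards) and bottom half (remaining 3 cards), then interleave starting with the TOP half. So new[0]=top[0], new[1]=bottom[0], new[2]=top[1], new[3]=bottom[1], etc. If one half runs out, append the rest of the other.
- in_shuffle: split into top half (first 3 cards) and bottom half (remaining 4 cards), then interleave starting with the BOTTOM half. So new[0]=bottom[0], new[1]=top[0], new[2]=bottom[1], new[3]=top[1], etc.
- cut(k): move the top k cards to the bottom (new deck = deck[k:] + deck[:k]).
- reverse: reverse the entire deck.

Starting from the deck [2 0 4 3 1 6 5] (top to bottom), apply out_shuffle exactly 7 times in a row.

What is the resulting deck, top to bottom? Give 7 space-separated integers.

Answer: 2 1 0 6 4 5 3

Derivation:
After op 1 (out_shuffle): [2 1 0 6 4 5 3]
After op 2 (out_shuffle): [2 4 1 5 0 3 6]
After op 3 (out_shuffle): [2 0 4 3 1 6 5]
After op 4 (out_shuffle): [2 1 0 6 4 5 3]
After op 5 (out_shuffle): [2 4 1 5 0 3 6]
After op 6 (out_shuffle): [2 0 4 3 1 6 5]
After op 7 (out_shuffle): [2 1 0 6 4 5 3]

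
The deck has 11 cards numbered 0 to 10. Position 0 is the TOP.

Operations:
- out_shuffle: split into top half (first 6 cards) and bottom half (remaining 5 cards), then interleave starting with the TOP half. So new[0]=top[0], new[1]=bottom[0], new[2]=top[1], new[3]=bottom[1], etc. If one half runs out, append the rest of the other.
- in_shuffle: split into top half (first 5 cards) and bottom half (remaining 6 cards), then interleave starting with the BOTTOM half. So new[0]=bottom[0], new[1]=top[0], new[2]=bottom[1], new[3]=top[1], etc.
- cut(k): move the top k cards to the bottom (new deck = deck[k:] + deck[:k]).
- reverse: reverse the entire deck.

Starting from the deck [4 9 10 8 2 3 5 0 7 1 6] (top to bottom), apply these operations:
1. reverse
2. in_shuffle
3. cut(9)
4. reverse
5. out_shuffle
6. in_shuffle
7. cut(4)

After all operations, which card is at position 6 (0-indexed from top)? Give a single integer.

After op 1 (reverse): [6 1 7 0 5 3 2 8 10 9 4]
After op 2 (in_shuffle): [3 6 2 1 8 7 10 0 9 5 4]
After op 3 (cut(9)): [5 4 3 6 2 1 8 7 10 0 9]
After op 4 (reverse): [9 0 10 7 8 1 2 6 3 4 5]
After op 5 (out_shuffle): [9 2 0 6 10 3 7 4 8 5 1]
After op 6 (in_shuffle): [3 9 7 2 4 0 8 6 5 10 1]
After op 7 (cut(4)): [4 0 8 6 5 10 1 3 9 7 2]
Position 6: card 1.

Answer: 1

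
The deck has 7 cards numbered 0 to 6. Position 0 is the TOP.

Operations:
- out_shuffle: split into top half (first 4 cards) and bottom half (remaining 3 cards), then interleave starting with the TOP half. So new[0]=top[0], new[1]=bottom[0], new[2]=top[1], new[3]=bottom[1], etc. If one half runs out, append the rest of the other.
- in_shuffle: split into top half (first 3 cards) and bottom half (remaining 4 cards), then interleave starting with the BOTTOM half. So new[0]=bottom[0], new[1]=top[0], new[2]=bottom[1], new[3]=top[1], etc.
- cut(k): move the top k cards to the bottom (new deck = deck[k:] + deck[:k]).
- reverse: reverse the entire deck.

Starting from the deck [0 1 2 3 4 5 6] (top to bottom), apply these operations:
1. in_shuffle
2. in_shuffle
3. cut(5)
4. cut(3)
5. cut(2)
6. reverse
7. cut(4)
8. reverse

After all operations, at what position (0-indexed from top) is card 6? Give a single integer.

Answer: 0

Derivation:
After op 1 (in_shuffle): [3 0 4 1 5 2 6]
After op 2 (in_shuffle): [1 3 5 0 2 4 6]
After op 3 (cut(5)): [4 6 1 3 5 0 2]
After op 4 (cut(3)): [3 5 0 2 4 6 1]
After op 5 (cut(2)): [0 2 4 6 1 3 5]
After op 6 (reverse): [5 3 1 6 4 2 0]
After op 7 (cut(4)): [4 2 0 5 3 1 6]
After op 8 (reverse): [6 1 3 5 0 2 4]
Card 6 is at position 0.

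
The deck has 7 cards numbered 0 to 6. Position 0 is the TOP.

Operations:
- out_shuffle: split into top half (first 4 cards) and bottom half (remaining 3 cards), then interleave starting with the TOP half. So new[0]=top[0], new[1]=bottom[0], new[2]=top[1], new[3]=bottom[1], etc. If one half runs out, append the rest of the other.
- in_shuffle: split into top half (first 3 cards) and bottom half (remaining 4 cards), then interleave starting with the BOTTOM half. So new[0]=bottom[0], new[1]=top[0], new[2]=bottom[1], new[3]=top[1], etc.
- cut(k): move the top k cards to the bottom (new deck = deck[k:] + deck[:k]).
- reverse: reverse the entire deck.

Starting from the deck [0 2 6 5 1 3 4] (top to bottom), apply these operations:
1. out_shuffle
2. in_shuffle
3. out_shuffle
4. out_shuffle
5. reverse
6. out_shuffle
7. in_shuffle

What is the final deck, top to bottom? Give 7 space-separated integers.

Answer: 6 2 0 4 3 1 5

Derivation:
After op 1 (out_shuffle): [0 1 2 3 6 4 5]
After op 2 (in_shuffle): [3 0 6 1 4 2 5]
After op 3 (out_shuffle): [3 4 0 2 6 5 1]
After op 4 (out_shuffle): [3 6 4 5 0 1 2]
After op 5 (reverse): [2 1 0 5 4 6 3]
After op 6 (out_shuffle): [2 4 1 6 0 3 5]
After op 7 (in_shuffle): [6 2 0 4 3 1 5]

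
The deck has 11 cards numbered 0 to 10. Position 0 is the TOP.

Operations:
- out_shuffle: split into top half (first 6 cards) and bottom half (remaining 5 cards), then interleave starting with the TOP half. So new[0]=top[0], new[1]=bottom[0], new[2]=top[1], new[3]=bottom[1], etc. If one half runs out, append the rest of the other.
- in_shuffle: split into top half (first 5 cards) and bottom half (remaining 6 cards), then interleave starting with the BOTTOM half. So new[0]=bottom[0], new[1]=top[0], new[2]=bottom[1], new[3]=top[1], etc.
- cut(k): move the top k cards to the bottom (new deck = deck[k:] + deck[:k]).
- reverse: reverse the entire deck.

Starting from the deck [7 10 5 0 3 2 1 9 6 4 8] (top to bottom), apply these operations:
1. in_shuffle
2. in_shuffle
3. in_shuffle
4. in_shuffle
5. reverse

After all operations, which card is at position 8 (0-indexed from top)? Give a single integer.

After op 1 (in_shuffle): [2 7 1 10 9 5 6 0 4 3 8]
After op 2 (in_shuffle): [5 2 6 7 0 1 4 10 3 9 8]
After op 3 (in_shuffle): [1 5 4 2 10 6 3 7 9 0 8]
After op 4 (in_shuffle): [6 1 3 5 7 4 9 2 0 10 8]
After op 5 (reverse): [8 10 0 2 9 4 7 5 3 1 6]
Position 8: card 3.

Answer: 3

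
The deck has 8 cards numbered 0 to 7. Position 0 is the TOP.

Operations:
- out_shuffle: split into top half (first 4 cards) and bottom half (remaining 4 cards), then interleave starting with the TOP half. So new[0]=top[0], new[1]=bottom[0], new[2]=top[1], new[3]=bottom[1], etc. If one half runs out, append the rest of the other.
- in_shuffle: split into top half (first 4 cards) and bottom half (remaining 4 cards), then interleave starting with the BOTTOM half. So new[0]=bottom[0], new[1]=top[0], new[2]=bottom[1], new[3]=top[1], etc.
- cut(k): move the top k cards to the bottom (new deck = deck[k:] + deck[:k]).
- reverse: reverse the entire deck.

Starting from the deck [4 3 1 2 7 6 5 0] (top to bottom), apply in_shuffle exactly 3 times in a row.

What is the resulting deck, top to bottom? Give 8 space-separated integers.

Answer: 0 5 6 7 2 1 3 4

Derivation:
After op 1 (in_shuffle): [7 4 6 3 5 1 0 2]
After op 2 (in_shuffle): [5 7 1 4 0 6 2 3]
After op 3 (in_shuffle): [0 5 6 7 2 1 3 4]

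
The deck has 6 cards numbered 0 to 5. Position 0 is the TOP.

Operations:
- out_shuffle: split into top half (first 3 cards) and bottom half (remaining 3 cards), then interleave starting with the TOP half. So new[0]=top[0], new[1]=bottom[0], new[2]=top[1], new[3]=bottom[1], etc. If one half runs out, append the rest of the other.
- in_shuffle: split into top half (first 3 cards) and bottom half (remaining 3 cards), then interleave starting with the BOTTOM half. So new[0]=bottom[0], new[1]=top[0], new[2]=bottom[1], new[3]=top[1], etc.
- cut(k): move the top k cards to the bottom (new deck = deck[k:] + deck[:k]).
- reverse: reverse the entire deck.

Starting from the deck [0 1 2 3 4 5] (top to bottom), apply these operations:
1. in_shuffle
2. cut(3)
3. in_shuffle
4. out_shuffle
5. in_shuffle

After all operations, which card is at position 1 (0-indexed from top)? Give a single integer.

After op 1 (in_shuffle): [3 0 4 1 5 2]
After op 2 (cut(3)): [1 5 2 3 0 4]
After op 3 (in_shuffle): [3 1 0 5 4 2]
After op 4 (out_shuffle): [3 5 1 4 0 2]
After op 5 (in_shuffle): [4 3 0 5 2 1]
Position 1: card 3.

Answer: 3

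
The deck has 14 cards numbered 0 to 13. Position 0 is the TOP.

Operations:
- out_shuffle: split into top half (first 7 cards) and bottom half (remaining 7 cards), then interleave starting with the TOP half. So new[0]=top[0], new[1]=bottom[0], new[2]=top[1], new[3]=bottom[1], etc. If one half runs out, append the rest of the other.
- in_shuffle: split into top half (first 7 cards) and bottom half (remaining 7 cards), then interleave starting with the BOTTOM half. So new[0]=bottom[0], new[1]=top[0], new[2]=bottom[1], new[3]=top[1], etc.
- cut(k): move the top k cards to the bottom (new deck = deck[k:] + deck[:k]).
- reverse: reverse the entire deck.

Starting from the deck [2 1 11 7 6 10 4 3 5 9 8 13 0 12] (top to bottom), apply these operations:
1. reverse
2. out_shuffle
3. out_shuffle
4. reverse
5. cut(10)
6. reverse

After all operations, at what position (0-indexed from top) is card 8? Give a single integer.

After op 1 (reverse): [12 0 13 8 9 5 3 4 10 6 7 11 1 2]
After op 2 (out_shuffle): [12 4 0 10 13 6 8 7 9 11 5 1 3 2]
After op 3 (out_shuffle): [12 7 4 9 0 11 10 5 13 1 6 3 8 2]
After op 4 (reverse): [2 8 3 6 1 13 5 10 11 0 9 4 7 12]
After op 5 (cut(10)): [9 4 7 12 2 8 3 6 1 13 5 10 11 0]
After op 6 (reverse): [0 11 10 5 13 1 6 3 8 2 12 7 4 9]
Card 8 is at position 8.

Answer: 8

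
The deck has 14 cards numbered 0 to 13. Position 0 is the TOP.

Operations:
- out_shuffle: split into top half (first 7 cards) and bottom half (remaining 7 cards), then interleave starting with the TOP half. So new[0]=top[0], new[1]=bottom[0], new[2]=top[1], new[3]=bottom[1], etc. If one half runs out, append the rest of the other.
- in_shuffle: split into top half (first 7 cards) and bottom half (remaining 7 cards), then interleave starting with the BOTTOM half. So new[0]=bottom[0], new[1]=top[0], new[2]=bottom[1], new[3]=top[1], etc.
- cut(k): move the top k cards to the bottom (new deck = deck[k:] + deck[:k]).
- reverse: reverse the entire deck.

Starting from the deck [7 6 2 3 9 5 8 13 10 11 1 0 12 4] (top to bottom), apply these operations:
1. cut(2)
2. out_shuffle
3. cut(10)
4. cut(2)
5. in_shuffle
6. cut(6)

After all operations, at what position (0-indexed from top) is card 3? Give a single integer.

After op 1 (cut(2)): [2 3 9 5 8 13 10 11 1 0 12 4 7 6]
After op 2 (out_shuffle): [2 11 3 1 9 0 5 12 8 4 13 7 10 6]
After op 3 (cut(10)): [13 7 10 6 2 11 3 1 9 0 5 12 8 4]
After op 4 (cut(2)): [10 6 2 11 3 1 9 0 5 12 8 4 13 7]
After op 5 (in_shuffle): [0 10 5 6 12 2 8 11 4 3 13 1 7 9]
After op 6 (cut(6)): [8 11 4 3 13 1 7 9 0 10 5 6 12 2]
Card 3 is at position 3.

Answer: 3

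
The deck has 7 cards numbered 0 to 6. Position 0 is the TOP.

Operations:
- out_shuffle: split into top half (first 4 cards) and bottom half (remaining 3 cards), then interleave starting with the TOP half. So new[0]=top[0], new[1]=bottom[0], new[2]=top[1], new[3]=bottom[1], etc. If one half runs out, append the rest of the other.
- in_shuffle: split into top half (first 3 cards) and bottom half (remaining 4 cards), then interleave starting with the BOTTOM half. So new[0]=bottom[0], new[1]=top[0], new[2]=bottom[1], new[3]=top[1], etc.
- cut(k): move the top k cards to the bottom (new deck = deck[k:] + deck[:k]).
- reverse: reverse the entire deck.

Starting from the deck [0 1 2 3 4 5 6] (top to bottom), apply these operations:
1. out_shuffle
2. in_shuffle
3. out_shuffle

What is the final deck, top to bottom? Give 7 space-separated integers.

After op 1 (out_shuffle): [0 4 1 5 2 6 3]
After op 2 (in_shuffle): [5 0 2 4 6 1 3]
After op 3 (out_shuffle): [5 6 0 1 2 3 4]

Answer: 5 6 0 1 2 3 4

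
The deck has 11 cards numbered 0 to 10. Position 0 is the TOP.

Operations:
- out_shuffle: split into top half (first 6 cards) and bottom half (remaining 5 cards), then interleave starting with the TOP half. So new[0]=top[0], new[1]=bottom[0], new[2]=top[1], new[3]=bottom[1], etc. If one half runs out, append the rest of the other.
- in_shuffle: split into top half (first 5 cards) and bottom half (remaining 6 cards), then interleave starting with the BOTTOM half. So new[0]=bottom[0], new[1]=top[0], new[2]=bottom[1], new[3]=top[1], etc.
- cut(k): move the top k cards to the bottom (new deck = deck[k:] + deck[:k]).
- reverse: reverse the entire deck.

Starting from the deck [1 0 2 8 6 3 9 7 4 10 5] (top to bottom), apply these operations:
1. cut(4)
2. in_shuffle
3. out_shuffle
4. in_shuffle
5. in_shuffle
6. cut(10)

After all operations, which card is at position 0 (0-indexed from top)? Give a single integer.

Answer: 9

Derivation:
After op 1 (cut(4)): [6 3 9 7 4 10 5 1 0 2 8]
After op 2 (in_shuffle): [10 6 5 3 1 9 0 7 2 4 8]
After op 3 (out_shuffle): [10 0 6 7 5 2 3 4 1 8 9]
After op 4 (in_shuffle): [2 10 3 0 4 6 1 7 8 5 9]
After op 5 (in_shuffle): [6 2 1 10 7 3 8 0 5 4 9]
After op 6 (cut(10)): [9 6 2 1 10 7 3 8 0 5 4]
Position 0: card 9.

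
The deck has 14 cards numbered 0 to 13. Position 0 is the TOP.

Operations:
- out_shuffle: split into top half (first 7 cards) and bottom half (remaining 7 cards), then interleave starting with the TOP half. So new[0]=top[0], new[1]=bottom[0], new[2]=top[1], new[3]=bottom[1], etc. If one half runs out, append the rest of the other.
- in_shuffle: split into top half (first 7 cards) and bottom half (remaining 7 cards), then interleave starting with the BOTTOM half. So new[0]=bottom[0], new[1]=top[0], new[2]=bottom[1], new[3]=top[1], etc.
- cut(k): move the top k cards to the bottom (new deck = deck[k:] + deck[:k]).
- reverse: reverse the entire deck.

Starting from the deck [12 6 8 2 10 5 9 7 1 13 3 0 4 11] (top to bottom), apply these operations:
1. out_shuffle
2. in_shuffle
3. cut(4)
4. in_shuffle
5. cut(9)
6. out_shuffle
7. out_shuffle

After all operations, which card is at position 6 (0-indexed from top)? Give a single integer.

After op 1 (out_shuffle): [12 7 6 1 8 13 2 3 10 0 5 4 9 11]
After op 2 (in_shuffle): [3 12 10 7 0 6 5 1 4 8 9 13 11 2]
After op 3 (cut(4)): [0 6 5 1 4 8 9 13 11 2 3 12 10 7]
After op 4 (in_shuffle): [13 0 11 6 2 5 3 1 12 4 10 8 7 9]
After op 5 (cut(9)): [4 10 8 7 9 13 0 11 6 2 5 3 1 12]
After op 6 (out_shuffle): [4 11 10 6 8 2 7 5 9 3 13 1 0 12]
After op 7 (out_shuffle): [4 5 11 9 10 3 6 13 8 1 2 0 7 12]
Position 6: card 6.

Answer: 6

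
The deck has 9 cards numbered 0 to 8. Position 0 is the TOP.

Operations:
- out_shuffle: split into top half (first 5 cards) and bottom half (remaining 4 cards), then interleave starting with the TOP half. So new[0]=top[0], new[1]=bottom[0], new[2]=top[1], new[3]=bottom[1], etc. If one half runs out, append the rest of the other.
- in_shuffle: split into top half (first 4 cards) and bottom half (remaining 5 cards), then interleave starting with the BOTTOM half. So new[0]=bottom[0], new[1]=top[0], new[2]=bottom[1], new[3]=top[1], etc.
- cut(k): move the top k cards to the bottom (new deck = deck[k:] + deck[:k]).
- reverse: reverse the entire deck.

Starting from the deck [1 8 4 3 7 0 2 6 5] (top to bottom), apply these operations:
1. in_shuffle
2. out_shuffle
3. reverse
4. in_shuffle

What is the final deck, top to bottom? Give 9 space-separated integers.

Answer: 0 2 6 5 1 8 4 3 7

Derivation:
After op 1 (in_shuffle): [7 1 0 8 2 4 6 3 5]
After op 2 (out_shuffle): [7 4 1 6 0 3 8 5 2]
After op 3 (reverse): [2 5 8 3 0 6 1 4 7]
After op 4 (in_shuffle): [0 2 6 5 1 8 4 3 7]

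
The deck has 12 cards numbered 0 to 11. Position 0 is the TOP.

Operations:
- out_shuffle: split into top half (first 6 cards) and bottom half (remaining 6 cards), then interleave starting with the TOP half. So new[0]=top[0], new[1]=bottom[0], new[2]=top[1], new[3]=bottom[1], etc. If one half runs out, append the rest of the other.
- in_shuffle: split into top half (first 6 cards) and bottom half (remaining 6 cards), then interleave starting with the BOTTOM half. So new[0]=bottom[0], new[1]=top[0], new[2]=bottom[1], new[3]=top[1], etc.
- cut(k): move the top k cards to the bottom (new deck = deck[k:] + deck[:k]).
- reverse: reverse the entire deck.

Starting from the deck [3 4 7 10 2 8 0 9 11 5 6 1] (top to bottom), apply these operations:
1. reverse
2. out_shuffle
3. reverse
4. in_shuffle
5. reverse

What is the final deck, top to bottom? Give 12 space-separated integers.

After op 1 (reverse): [1 6 5 11 9 0 8 2 10 7 4 3]
After op 2 (out_shuffle): [1 8 6 2 5 10 11 7 9 4 0 3]
After op 3 (reverse): [3 0 4 9 7 11 10 5 2 6 8 1]
After op 4 (in_shuffle): [10 3 5 0 2 4 6 9 8 7 1 11]
After op 5 (reverse): [11 1 7 8 9 6 4 2 0 5 3 10]

Answer: 11 1 7 8 9 6 4 2 0 5 3 10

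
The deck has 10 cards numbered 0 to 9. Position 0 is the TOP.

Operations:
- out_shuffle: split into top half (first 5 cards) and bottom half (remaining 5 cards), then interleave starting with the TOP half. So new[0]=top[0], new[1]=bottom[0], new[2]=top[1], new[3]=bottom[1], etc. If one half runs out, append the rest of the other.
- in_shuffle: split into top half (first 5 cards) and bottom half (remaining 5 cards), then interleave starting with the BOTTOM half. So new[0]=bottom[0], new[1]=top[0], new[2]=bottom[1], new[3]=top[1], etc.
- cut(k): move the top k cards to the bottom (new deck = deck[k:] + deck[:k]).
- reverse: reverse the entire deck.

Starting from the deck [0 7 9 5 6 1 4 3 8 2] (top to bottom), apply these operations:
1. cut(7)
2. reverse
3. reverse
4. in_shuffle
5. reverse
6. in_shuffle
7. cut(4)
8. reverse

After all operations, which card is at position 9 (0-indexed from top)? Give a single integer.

After op 1 (cut(7)): [3 8 2 0 7 9 5 6 1 4]
After op 2 (reverse): [4 1 6 5 9 7 0 2 8 3]
After op 3 (reverse): [3 8 2 0 7 9 5 6 1 4]
After op 4 (in_shuffle): [9 3 5 8 6 2 1 0 4 7]
After op 5 (reverse): [7 4 0 1 2 6 8 5 3 9]
After op 6 (in_shuffle): [6 7 8 4 5 0 3 1 9 2]
After op 7 (cut(4)): [5 0 3 1 9 2 6 7 8 4]
After op 8 (reverse): [4 8 7 6 2 9 1 3 0 5]
Position 9: card 5.

Answer: 5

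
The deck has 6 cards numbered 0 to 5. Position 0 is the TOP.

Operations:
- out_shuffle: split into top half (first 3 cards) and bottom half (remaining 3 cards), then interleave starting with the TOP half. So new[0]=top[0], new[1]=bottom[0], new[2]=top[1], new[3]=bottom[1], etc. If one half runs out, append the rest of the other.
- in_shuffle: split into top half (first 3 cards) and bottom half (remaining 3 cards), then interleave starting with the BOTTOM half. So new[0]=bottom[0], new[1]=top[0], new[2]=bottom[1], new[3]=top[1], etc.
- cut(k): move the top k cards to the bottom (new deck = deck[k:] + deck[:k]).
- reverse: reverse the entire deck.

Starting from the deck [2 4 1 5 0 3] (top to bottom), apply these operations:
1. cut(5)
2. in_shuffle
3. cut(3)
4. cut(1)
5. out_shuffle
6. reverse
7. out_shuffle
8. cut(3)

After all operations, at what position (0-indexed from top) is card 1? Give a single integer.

After op 1 (cut(5)): [3 2 4 1 5 0]
After op 2 (in_shuffle): [1 3 5 2 0 4]
After op 3 (cut(3)): [2 0 4 1 3 5]
After op 4 (cut(1)): [0 4 1 3 5 2]
After op 5 (out_shuffle): [0 3 4 5 1 2]
After op 6 (reverse): [2 1 5 4 3 0]
After op 7 (out_shuffle): [2 4 1 3 5 0]
After op 8 (cut(3)): [3 5 0 2 4 1]
Card 1 is at position 5.

Answer: 5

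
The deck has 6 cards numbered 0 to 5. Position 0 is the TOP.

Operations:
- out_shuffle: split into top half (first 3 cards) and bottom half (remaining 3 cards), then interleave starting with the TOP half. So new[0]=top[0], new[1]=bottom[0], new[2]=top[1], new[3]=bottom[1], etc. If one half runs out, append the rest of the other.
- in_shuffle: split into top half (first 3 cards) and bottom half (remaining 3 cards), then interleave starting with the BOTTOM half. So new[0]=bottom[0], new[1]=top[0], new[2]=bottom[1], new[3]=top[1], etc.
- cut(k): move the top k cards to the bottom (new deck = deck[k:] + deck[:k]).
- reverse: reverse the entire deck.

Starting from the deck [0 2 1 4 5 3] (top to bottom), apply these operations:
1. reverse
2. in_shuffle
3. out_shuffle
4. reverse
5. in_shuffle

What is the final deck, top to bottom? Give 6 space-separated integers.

Answer: 3 4 5 2 1 0

Derivation:
After op 1 (reverse): [3 5 4 1 2 0]
After op 2 (in_shuffle): [1 3 2 5 0 4]
After op 3 (out_shuffle): [1 5 3 0 2 4]
After op 4 (reverse): [4 2 0 3 5 1]
After op 5 (in_shuffle): [3 4 5 2 1 0]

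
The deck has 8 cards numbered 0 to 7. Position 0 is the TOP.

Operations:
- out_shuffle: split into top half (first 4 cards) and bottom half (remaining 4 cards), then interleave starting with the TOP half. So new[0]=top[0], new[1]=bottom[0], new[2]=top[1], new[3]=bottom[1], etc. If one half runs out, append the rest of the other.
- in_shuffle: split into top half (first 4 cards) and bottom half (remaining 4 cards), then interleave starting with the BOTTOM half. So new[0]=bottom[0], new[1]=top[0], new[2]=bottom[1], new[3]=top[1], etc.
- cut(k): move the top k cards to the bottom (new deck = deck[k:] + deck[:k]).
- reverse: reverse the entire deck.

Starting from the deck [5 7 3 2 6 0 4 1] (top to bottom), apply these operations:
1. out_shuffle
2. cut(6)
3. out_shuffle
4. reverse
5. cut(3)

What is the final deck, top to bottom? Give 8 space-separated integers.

Answer: 5 0 1 7 2 4 6 3

Derivation:
After op 1 (out_shuffle): [5 6 7 0 3 4 2 1]
After op 2 (cut(6)): [2 1 5 6 7 0 3 4]
After op 3 (out_shuffle): [2 7 1 0 5 3 6 4]
After op 4 (reverse): [4 6 3 5 0 1 7 2]
After op 5 (cut(3)): [5 0 1 7 2 4 6 3]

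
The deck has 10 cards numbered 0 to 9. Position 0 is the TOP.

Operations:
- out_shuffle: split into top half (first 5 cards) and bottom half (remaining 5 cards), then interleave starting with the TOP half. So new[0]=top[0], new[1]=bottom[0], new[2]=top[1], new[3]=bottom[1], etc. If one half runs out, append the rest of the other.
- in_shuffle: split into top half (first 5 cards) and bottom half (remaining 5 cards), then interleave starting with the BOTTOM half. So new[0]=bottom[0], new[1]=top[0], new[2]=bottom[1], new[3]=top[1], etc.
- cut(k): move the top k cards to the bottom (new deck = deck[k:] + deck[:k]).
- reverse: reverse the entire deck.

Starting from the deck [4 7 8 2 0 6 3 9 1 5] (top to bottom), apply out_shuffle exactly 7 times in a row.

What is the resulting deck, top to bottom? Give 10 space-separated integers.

Answer: 4 6 7 3 8 9 2 1 0 5

Derivation:
After op 1 (out_shuffle): [4 6 7 3 8 9 2 1 0 5]
After op 2 (out_shuffle): [4 9 6 2 7 1 3 0 8 5]
After op 3 (out_shuffle): [4 1 9 3 6 0 2 8 7 5]
After op 4 (out_shuffle): [4 0 1 2 9 8 3 7 6 5]
After op 5 (out_shuffle): [4 8 0 3 1 7 2 6 9 5]
After op 6 (out_shuffle): [4 7 8 2 0 6 3 9 1 5]
After op 7 (out_shuffle): [4 6 7 3 8 9 2 1 0 5]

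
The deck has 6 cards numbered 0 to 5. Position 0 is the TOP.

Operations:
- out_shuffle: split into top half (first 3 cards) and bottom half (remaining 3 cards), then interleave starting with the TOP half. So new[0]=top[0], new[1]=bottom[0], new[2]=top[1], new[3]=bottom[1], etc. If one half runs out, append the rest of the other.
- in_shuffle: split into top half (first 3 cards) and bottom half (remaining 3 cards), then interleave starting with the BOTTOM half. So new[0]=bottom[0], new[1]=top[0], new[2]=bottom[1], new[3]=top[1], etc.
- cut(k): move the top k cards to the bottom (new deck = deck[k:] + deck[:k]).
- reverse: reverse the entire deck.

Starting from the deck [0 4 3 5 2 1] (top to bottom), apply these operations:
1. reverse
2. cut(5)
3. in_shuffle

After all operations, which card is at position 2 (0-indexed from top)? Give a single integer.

After op 1 (reverse): [1 2 5 3 4 0]
After op 2 (cut(5)): [0 1 2 5 3 4]
After op 3 (in_shuffle): [5 0 3 1 4 2]
Position 2: card 3.

Answer: 3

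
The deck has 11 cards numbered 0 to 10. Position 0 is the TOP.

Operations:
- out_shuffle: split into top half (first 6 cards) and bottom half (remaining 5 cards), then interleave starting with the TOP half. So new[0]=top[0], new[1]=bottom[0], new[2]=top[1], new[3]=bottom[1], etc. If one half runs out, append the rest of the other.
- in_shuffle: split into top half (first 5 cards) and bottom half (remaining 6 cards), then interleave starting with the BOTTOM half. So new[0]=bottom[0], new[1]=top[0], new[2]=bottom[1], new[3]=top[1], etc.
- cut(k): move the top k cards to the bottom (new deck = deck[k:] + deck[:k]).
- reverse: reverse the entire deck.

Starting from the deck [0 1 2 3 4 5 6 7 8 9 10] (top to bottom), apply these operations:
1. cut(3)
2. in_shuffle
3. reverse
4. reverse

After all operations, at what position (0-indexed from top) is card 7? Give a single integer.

Answer: 9

Derivation:
After op 1 (cut(3)): [3 4 5 6 7 8 9 10 0 1 2]
After op 2 (in_shuffle): [8 3 9 4 10 5 0 6 1 7 2]
After op 3 (reverse): [2 7 1 6 0 5 10 4 9 3 8]
After op 4 (reverse): [8 3 9 4 10 5 0 6 1 7 2]
Card 7 is at position 9.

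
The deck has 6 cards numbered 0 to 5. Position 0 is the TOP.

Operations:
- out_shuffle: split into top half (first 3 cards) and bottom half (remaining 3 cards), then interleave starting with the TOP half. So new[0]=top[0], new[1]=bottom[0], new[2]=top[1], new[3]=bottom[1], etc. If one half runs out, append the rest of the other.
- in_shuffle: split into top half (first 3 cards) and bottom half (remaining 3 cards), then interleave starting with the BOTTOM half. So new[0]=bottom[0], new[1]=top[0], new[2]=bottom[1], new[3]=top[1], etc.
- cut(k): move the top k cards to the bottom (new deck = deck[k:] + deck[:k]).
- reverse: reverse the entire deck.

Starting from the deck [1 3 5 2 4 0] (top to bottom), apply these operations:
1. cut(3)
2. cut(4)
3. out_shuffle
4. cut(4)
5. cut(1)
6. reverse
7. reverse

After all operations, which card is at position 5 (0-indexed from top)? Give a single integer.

Answer: 2

Derivation:
After op 1 (cut(3)): [2 4 0 1 3 5]
After op 2 (cut(4)): [3 5 2 4 0 1]
After op 3 (out_shuffle): [3 4 5 0 2 1]
After op 4 (cut(4)): [2 1 3 4 5 0]
After op 5 (cut(1)): [1 3 4 5 0 2]
After op 6 (reverse): [2 0 5 4 3 1]
After op 7 (reverse): [1 3 4 5 0 2]
Position 5: card 2.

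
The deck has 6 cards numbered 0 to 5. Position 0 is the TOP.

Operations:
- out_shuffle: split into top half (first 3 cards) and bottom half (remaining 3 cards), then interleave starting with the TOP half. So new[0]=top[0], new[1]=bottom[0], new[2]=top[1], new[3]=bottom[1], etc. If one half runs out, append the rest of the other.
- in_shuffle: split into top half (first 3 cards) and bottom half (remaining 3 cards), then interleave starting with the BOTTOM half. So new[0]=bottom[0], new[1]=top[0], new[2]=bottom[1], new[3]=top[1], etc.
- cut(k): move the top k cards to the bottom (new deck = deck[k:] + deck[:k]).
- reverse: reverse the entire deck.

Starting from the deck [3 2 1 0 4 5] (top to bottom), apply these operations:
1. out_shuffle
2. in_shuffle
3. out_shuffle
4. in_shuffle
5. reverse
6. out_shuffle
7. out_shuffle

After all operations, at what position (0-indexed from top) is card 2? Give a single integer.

After op 1 (out_shuffle): [3 0 2 4 1 5]
After op 2 (in_shuffle): [4 3 1 0 5 2]
After op 3 (out_shuffle): [4 0 3 5 1 2]
After op 4 (in_shuffle): [5 4 1 0 2 3]
After op 5 (reverse): [3 2 0 1 4 5]
After op 6 (out_shuffle): [3 1 2 4 0 5]
After op 7 (out_shuffle): [3 4 1 0 2 5]
Card 2 is at position 4.

Answer: 4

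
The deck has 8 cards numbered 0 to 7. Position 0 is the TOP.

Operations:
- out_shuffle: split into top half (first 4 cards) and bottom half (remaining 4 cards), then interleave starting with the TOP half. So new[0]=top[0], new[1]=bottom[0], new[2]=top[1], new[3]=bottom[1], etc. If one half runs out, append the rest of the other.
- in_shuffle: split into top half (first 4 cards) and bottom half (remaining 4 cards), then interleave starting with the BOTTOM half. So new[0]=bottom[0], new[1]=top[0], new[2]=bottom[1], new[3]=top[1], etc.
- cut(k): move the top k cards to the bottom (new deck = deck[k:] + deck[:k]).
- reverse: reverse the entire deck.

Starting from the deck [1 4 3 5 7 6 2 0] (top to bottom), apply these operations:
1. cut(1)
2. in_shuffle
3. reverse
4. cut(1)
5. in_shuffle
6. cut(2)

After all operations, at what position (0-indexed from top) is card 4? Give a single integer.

Answer: 0

Derivation:
After op 1 (cut(1)): [4 3 5 7 6 2 0 1]
After op 2 (in_shuffle): [6 4 2 3 0 5 1 7]
After op 3 (reverse): [7 1 5 0 3 2 4 6]
After op 4 (cut(1)): [1 5 0 3 2 4 6 7]
After op 5 (in_shuffle): [2 1 4 5 6 0 7 3]
After op 6 (cut(2)): [4 5 6 0 7 3 2 1]
Card 4 is at position 0.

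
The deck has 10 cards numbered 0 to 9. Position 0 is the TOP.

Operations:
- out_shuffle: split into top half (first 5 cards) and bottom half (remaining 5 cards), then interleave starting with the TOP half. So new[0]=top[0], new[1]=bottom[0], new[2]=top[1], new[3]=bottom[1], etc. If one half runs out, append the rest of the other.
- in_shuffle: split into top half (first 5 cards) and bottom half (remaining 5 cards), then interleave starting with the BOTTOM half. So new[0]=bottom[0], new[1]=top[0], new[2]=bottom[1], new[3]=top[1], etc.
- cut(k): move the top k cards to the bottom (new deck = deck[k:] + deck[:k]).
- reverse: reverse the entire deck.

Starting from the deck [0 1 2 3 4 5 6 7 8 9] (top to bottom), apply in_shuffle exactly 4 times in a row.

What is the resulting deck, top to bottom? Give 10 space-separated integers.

Answer: 8 6 4 2 0 9 7 5 3 1

Derivation:
After op 1 (in_shuffle): [5 0 6 1 7 2 8 3 9 4]
After op 2 (in_shuffle): [2 5 8 0 3 6 9 1 4 7]
After op 3 (in_shuffle): [6 2 9 5 1 8 4 0 7 3]
After op 4 (in_shuffle): [8 6 4 2 0 9 7 5 3 1]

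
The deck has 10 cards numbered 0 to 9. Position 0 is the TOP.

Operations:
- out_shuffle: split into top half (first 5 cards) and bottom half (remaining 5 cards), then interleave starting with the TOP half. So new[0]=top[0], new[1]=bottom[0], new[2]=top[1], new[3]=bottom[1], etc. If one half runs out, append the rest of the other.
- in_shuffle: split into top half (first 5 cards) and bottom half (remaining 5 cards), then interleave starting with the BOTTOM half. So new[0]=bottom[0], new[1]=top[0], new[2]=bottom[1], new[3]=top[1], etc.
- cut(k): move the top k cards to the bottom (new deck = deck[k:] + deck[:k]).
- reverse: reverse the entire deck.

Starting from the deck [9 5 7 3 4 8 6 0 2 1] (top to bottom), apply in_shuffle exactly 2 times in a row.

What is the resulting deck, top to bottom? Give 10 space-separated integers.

After op 1 (in_shuffle): [8 9 6 5 0 7 2 3 1 4]
After op 2 (in_shuffle): [7 8 2 9 3 6 1 5 4 0]

Answer: 7 8 2 9 3 6 1 5 4 0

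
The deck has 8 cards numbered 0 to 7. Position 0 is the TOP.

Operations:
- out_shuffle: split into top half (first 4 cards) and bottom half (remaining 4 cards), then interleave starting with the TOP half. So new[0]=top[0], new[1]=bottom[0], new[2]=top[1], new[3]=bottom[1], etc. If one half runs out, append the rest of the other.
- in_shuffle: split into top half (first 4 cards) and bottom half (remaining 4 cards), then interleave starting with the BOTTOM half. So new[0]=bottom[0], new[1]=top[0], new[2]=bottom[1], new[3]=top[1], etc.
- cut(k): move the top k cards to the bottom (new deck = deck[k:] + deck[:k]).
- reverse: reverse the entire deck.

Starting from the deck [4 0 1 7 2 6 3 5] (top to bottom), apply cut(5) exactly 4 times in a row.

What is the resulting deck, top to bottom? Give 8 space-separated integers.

After op 1 (cut(5)): [6 3 5 4 0 1 7 2]
After op 2 (cut(5)): [1 7 2 6 3 5 4 0]
After op 3 (cut(5)): [5 4 0 1 7 2 6 3]
After op 4 (cut(5)): [2 6 3 5 4 0 1 7]

Answer: 2 6 3 5 4 0 1 7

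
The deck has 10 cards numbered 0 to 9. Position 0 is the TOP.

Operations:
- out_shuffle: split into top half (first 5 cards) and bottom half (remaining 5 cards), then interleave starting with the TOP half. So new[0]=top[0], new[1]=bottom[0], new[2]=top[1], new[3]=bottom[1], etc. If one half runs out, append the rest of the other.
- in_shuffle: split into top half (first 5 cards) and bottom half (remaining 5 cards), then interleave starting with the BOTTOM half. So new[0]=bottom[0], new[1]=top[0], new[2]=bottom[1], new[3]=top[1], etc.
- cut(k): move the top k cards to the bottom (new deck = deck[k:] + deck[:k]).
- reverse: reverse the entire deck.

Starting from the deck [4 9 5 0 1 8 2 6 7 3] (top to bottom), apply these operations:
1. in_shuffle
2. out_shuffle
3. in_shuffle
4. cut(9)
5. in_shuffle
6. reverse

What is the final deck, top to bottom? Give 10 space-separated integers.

Answer: 5 1 9 7 8 6 0 4 2 3

Derivation:
After op 1 (in_shuffle): [8 4 2 9 6 5 7 0 3 1]
After op 2 (out_shuffle): [8 5 4 7 2 0 9 3 6 1]
After op 3 (in_shuffle): [0 8 9 5 3 4 6 7 1 2]
After op 4 (cut(9)): [2 0 8 9 5 3 4 6 7 1]
After op 5 (in_shuffle): [3 2 4 0 6 8 7 9 1 5]
After op 6 (reverse): [5 1 9 7 8 6 0 4 2 3]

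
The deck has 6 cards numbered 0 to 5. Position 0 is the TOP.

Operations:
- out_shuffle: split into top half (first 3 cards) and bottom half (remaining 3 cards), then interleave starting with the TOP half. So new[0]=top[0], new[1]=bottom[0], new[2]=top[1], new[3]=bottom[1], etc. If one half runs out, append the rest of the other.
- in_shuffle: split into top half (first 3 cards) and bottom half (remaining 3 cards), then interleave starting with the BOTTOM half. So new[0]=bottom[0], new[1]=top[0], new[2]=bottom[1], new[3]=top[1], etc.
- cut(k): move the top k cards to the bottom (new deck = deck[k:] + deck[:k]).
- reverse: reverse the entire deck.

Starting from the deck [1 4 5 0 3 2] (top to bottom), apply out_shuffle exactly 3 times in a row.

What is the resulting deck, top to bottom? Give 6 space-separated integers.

Answer: 1 5 3 4 0 2

Derivation:
After op 1 (out_shuffle): [1 0 4 3 5 2]
After op 2 (out_shuffle): [1 3 0 5 4 2]
After op 3 (out_shuffle): [1 5 3 4 0 2]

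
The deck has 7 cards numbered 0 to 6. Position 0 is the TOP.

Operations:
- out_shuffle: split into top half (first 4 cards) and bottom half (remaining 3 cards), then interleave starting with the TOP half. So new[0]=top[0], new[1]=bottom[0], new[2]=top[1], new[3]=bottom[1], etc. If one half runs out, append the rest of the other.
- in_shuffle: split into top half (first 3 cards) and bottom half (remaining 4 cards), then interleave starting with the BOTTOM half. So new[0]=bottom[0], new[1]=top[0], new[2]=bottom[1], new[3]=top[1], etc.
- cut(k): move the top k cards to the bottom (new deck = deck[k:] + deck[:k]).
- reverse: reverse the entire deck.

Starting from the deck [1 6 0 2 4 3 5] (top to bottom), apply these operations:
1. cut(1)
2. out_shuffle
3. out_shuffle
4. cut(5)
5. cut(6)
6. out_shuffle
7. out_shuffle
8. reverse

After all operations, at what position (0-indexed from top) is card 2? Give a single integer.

Answer: 4

Derivation:
After op 1 (cut(1)): [6 0 2 4 3 5 1]
After op 2 (out_shuffle): [6 3 0 5 2 1 4]
After op 3 (out_shuffle): [6 2 3 1 0 4 5]
After op 4 (cut(5)): [4 5 6 2 3 1 0]
After op 5 (cut(6)): [0 4 5 6 2 3 1]
After op 6 (out_shuffle): [0 2 4 3 5 1 6]
After op 7 (out_shuffle): [0 5 2 1 4 6 3]
After op 8 (reverse): [3 6 4 1 2 5 0]
Card 2 is at position 4.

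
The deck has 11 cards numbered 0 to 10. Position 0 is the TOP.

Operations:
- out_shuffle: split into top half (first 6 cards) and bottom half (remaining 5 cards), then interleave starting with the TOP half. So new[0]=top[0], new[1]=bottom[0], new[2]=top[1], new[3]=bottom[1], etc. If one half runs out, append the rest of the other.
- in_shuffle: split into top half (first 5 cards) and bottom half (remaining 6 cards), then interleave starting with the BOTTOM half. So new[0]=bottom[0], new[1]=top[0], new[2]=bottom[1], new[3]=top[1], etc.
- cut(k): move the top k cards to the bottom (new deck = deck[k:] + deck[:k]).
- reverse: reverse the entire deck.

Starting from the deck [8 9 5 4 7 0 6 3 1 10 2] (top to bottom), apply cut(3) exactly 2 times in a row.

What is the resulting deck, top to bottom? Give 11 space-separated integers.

After op 1 (cut(3)): [4 7 0 6 3 1 10 2 8 9 5]
After op 2 (cut(3)): [6 3 1 10 2 8 9 5 4 7 0]

Answer: 6 3 1 10 2 8 9 5 4 7 0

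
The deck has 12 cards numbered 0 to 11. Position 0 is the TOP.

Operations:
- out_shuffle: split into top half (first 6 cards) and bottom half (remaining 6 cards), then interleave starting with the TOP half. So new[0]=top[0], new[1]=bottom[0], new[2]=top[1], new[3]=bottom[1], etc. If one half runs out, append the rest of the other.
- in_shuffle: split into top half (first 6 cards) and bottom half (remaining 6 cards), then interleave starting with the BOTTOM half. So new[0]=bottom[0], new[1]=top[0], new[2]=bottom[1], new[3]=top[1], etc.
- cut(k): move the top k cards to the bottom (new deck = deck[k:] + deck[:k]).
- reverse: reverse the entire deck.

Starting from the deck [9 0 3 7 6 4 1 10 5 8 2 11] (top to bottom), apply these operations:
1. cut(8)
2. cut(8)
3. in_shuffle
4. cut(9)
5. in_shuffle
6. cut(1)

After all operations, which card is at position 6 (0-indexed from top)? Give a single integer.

After op 1 (cut(8)): [5 8 2 11 9 0 3 7 6 4 1 10]
After op 2 (cut(8)): [6 4 1 10 5 8 2 11 9 0 3 7]
After op 3 (in_shuffle): [2 6 11 4 9 1 0 10 3 5 7 8]
After op 4 (cut(9)): [5 7 8 2 6 11 4 9 1 0 10 3]
After op 5 (in_shuffle): [4 5 9 7 1 8 0 2 10 6 3 11]
After op 6 (cut(1)): [5 9 7 1 8 0 2 10 6 3 11 4]
Position 6: card 2.

Answer: 2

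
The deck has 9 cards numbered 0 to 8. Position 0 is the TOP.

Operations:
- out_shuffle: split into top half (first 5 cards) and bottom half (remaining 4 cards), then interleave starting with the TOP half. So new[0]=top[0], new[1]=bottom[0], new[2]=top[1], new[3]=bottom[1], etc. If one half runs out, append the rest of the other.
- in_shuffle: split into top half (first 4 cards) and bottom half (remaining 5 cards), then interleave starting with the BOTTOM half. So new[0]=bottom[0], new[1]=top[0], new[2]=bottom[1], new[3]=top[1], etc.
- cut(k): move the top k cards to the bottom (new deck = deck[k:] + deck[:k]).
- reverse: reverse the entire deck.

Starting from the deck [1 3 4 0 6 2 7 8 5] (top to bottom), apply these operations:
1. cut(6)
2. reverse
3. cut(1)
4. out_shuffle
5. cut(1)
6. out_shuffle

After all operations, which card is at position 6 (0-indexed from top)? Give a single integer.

After op 1 (cut(6)): [7 8 5 1 3 4 0 6 2]
After op 2 (reverse): [2 6 0 4 3 1 5 8 7]
After op 3 (cut(1)): [6 0 4 3 1 5 8 7 2]
After op 4 (out_shuffle): [6 5 0 8 4 7 3 2 1]
After op 5 (cut(1)): [5 0 8 4 7 3 2 1 6]
After op 6 (out_shuffle): [5 3 0 2 8 1 4 6 7]
Position 6: card 4.

Answer: 4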